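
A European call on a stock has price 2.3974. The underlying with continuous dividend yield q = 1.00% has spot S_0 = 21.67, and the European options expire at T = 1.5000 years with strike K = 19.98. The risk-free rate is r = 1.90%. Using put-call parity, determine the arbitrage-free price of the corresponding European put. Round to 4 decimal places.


Answer: Put price = 0.4686

Derivation:
Put-call parity: C - P = S_0 * exp(-qT) - K * exp(-rT).
S_0 * exp(-qT) = 21.6700 * 0.98511194 = 21.34737573
K * exp(-rT) = 19.9800 * 0.97190229 = 19.41860784
P = C - S*exp(-qT) + K*exp(-rT)
P = 2.3974 - 21.34737573 + 19.41860784 = 0.4686


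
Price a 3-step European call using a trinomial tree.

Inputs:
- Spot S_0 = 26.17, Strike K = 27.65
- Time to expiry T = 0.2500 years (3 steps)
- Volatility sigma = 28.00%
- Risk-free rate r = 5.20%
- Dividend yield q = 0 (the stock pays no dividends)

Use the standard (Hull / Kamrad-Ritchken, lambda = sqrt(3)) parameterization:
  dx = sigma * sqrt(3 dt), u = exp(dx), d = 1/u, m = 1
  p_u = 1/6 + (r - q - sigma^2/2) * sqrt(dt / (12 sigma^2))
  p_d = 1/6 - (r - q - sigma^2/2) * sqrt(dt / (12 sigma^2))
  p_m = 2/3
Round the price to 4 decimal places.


Answer: Price = V(0,0) = 1.0445

Derivation:
dt = T/N = 0.083333; dx = sigma*sqrt(3*dt) = 0.140000
u = exp(dx) = 1.150274; d = 1/u = 0.869358
p_u = 0.170476, p_m = 0.666667, p_d = 0.162857
Discount per step: exp(-r*dt) = 0.995676
Stock lattice S(k, j) with j the centered position index:
  k=0: S(0,+0) = 26.1700
  k=1: S(1,-1) = 22.7511; S(1,+0) = 26.1700; S(1,+1) = 30.1027
  k=2: S(2,-2) = 19.7789; S(2,-1) = 22.7511; S(2,+0) = 26.1700; S(2,+1) = 30.1027; S(2,+2) = 34.6263
  k=3: S(3,-3) = 17.1949; S(3,-2) = 19.7789; S(3,-1) = 22.7511; S(3,+0) = 26.1700; S(3,+1) = 30.1027; S(3,+2) = 34.6263; S(3,+3) = 39.8297
Terminal payoffs V(N, j) = max(S_T - K, 0):
  V(3,-3) = 0.000000; V(3,-2) = 0.000000; V(3,-1) = 0.000000; V(3,+0) = 0.000000; V(3,+1) = 2.452665; V(3,+2) = 6.976307; V(3,+3) = 12.179734
Backward induction: V(k, j) = exp(-r*dt) * [p_u * V(k+1, j+1) + p_m * V(k+1, j) + p_d * V(k+1, j-1)]
  V(2,-2) = exp(-r*dt) * [p_u*0.000000 + p_m*0.000000 + p_d*0.000000] = 0.000000
  V(2,-1) = exp(-r*dt) * [p_u*0.000000 + p_m*0.000000 + p_d*0.000000] = 0.000000
  V(2,+0) = exp(-r*dt) * [p_u*2.452665 + p_m*0.000000 + p_d*0.000000] = 0.416313
  V(2,+1) = exp(-r*dt) * [p_u*6.976307 + p_m*2.452665 + p_d*0.000000] = 2.812192
  V(2,+2) = exp(-r*dt) * [p_u*12.179734 + p_m*6.976307 + p_d*2.452665] = 7.095845
  V(1,-1) = exp(-r*dt) * [p_u*0.416313 + p_m*0.000000 + p_d*0.000000] = 0.070665
  V(1,+0) = exp(-r*dt) * [p_u*2.812192 + p_m*0.416313 + p_d*0.000000] = 0.753681
  V(1,+1) = exp(-r*dt) * [p_u*7.095845 + p_m*2.812192 + p_d*0.416313] = 3.138636
  V(0,+0) = exp(-r*dt) * [p_u*3.138636 + p_m*0.753681 + p_d*0.070665] = 1.044489


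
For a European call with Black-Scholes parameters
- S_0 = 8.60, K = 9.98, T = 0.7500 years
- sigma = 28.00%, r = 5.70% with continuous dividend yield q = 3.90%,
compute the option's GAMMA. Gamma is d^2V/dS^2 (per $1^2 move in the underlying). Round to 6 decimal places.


Answer: Gamma = 0.168884

Derivation:
d1 = -0.4368103761; d2 = -0.6792974892
phi(d1) = 0.3626416271; exp(-qT) = 0.9711736407; exp(-rT) = 0.9581508979
Gamma = exp(-qT) * phi(d1) / (S * sigma * sqrt(T)) = 0.9711736407 * 0.3626416271 / (8.6000 * 0.2800 * 0.8660254038) = 0.168884


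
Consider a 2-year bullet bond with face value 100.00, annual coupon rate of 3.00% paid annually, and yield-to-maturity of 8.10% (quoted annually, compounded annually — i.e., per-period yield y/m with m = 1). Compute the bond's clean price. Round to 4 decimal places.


Answer: Price = 90.9178

Derivation:
Coupon per period c = face * coupon_rate / m = 3.000000
Periods per year m = 1; per-period yield y/m = 0.081000
Number of cashflows N = 2
Cashflows (t years, CF_t, discount factor 1/(1+y/m)^(m*t), PV):
  t = 1.0000: CF_t = 3.000000, DF = 0.925069, PV = 2.775208
  t = 2.0000: CF_t = 103.000000, DF = 0.855753, PV = 88.142596
Price P = sum_t PV_t = 90.917804


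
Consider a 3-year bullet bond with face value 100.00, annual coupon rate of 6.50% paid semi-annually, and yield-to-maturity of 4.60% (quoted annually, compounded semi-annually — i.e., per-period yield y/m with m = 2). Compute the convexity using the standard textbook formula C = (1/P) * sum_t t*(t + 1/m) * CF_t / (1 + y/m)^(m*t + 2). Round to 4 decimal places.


Coupon per period c = face * coupon_rate / m = 3.250000
Periods per year m = 2; per-period yield y/m = 0.023000
Number of cashflows N = 6
Cashflows (t years, CF_t, discount factor 1/(1+y/m)^(m*t), PV):
  t = 0.5000: CF_t = 3.250000, DF = 0.977517, PV = 3.176931
  t = 1.0000: CF_t = 3.250000, DF = 0.955540, PV = 3.105504
  t = 1.5000: CF_t = 3.250000, DF = 0.934056, PV = 3.035683
  t = 2.0000: CF_t = 3.250000, DF = 0.913056, PV = 2.967432
  t = 2.5000: CF_t = 3.250000, DF = 0.892528, PV = 2.900716
  t = 3.0000: CF_t = 103.250000, DF = 0.872461, PV = 90.081635
Price P = sum_t PV_t = 105.267901
Convexity numerator sum_t t*(t + 1/m) * CF_t / (1+y/m)^(m*t + 2):
  t = 0.5000: term = 1.517842
  t = 1.0000: term = 4.451149
  t = 1.5000: term = 8.702148
  t = 2.0000: term = 14.177497
  t = 2.5000: term = 20.788119
  t = 3.0000: term = 903.804064
Convexity = (1/P) * sum = 953.440817 / 105.267901 = 9.057280

Answer: Convexity = 9.0573


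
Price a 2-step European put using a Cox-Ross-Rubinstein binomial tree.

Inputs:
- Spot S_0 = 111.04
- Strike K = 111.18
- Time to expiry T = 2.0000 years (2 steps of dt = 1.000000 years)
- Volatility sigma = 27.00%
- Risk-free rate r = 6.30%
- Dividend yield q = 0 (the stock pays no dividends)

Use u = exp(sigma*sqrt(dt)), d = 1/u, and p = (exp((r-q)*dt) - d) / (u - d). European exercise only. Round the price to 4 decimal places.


Answer: Price = V(0,0) = 8.2884

Derivation:
dt = T/N = 1.000000
u = exp(sigma*sqrt(dt)) = 1.309964; d = 1/u = 0.763379
p = (exp((r-q)*dt) - d) / (u - d) = 0.551876
Discount per step: exp(-r*dt) = 0.938943
Stock lattice S(k, i) with i counting down-moves:
  k=0: S(0,0) = 111.0400
  k=1: S(1,0) = 145.4585; S(1,1) = 84.7657
  k=2: S(2,0) = 190.5454; S(2,1) = 111.0400; S(2,2) = 64.7084
Terminal payoffs V(N, i) = max(K - S_T, 0):
  V(2,0) = 0.000000; V(2,1) = 0.140000; V(2,2) = 46.471634
Backward induction: V(k, i) = exp(-r*dt) * [p * V(k+1, i) + (1-p) * V(k+1, i+1)].
  V(1,0) = exp(-r*dt) * [p*0.000000 + (1-p)*0.140000] = 0.058907
  V(1,1) = exp(-r*dt) * [p*0.140000 + (1-p)*46.471634] = 19.626076
  V(0,0) = exp(-r*dt) * [p*0.058907 + (1-p)*19.626076] = 8.288446


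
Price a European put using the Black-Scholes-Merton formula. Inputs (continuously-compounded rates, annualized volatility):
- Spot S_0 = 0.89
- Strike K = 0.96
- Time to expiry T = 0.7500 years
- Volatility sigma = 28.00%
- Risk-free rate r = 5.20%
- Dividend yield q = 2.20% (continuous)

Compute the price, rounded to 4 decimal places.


d1 = (ln(S/K) + (r - q + 0.5*sigma^2) * T) / (sigma * sqrt(T)) = -0.09819830
d2 = d1 - sigma * sqrt(T) = -0.34068541
exp(-rT) = 0.96175071; exp(-qT) = 0.98363538
P = K * exp(-rT) * N(-d2) - S_0 * exp(-qT) * N(-d1)
N(-d1) = 0.53911258; N(-d2) = 0.63332979
P = 0.9600 * 0.96175071 * 0.63332979 - 0.8900 * 0.98363538 * 0.53911258 = 0.1128

Answer: Price = 0.1128


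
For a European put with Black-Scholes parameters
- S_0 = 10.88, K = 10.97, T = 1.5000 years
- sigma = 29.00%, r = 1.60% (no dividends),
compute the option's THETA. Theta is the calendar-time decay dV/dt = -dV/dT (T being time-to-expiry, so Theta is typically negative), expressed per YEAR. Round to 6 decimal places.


d1 = 0.2219659108; d2 = -0.1332101019
phi(d1) = 0.3892346258; exp(-qT) = 1.0000000000; exp(-rT) = 0.9762857098
Theta = -S*exp(-qT)*phi(d1)*sigma/(2*sqrt(T)) + r*K*exp(-rT)*N(-d2) - q*S*exp(-qT)*N(-d1)
N(-d1) = 0.4121702103; N(-d2) = 0.5529863891; sqrt(T) = 1.2247448714
Term 1 = -10.8800 * 1.0000000000 * 0.3892346258 * 0.2900 / (2 * 1.2247448714) = -0.5013750700
Term 2 = 0.0160 * 10.9700 * 0.9762857098 * 0.5529863891 = 0.0947584580
Term 3 = 0 (no dividend yield, q = 0)
Theta = -0.5013750700 + (0.0947584580) + (0.0000000000) = -0.406617

Answer: Theta = -0.406617


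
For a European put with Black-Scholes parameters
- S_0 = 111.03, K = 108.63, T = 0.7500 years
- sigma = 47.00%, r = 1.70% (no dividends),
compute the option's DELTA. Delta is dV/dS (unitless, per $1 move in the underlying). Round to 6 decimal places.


Answer: Delta = -0.386471

Derivation:
d1 = 0.2885285186; d2 = -0.1185034211
phi(d1) = 0.3826774215; exp(-qT) = 1.0000000000; exp(-rT) = 0.9873309369
N(-d1) = 0.3864711018
Delta = -exp(-qT) * N(-d1) = -1.0000000000 * 0.3864711018 = -0.386471


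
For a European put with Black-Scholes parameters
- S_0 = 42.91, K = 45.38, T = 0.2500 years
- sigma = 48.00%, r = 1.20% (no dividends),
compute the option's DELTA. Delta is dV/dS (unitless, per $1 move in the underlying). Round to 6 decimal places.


d1 = -0.1006940848; d2 = -0.3406940848
phi(d1) = 0.3969249010; exp(-qT) = 1.0000000000; exp(-rT) = 0.9970044955
N(-d1) = 0.5401033464
Delta = -exp(-qT) * N(-d1) = -1.0000000000 * 0.5401033464 = -0.540103

Answer: Delta = -0.540103


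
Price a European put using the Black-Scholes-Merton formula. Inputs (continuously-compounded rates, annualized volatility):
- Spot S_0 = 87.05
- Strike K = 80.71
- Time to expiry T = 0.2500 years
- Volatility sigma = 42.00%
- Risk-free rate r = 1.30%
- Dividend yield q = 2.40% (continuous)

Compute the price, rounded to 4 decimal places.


d1 = (ln(S/K) + (r - q + 0.5*sigma^2) * T) / (sigma * sqrt(T)) = 0.45200087
d2 = d1 - sigma * sqrt(T) = 0.24200087
exp(-rT) = 0.99675528; exp(-qT) = 0.99401796
P = K * exp(-rT) * N(-d2) - S_0 * exp(-qT) * N(-d1)
N(-d1) = 0.32563418; N(-d2) = 0.40438974
P = 80.7100 * 0.99675528 * 0.40438974 - 87.0500 * 0.99401796 * 0.32563418 = 4.3555

Answer: Price = 4.3555


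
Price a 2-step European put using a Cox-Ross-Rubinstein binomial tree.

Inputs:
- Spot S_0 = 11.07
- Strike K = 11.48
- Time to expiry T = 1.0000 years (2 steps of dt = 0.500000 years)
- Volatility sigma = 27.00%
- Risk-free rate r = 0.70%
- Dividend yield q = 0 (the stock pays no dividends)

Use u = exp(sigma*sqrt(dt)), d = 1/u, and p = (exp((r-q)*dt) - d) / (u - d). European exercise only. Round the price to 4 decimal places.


dt = T/N = 0.500000
u = exp(sigma*sqrt(dt)) = 1.210361; d = 1/u = 0.826200
p = (exp((r-q)*dt) - d) / (u - d) = 0.461541
Discount per step: exp(-r*dt) = 0.996506
Stock lattice S(k, i) with i counting down-moves:
  k=0: S(0,0) = 11.0700
  k=1: S(1,0) = 13.3987; S(1,1) = 9.1460
  k=2: S(2,0) = 16.2173; S(2,1) = 11.0700; S(2,2) = 7.5564
Terminal payoffs V(N, i) = max(K - S_T, 0):
  V(2,0) = 0.000000; V(2,1) = 0.410000; V(2,2) = 3.923553
Backward induction: V(k, i) = exp(-r*dt) * [p * V(k+1, i) + (1-p) * V(k+1, i+1)].
  V(1,0) = exp(-r*dt) * [p*0.000000 + (1-p)*0.410000] = 0.219997
  V(1,1) = exp(-r*dt) * [p*0.410000 + (1-p)*3.923553] = 2.293860
  V(0,0) = exp(-r*dt) * [p*0.219997 + (1-p)*2.293860] = 1.332016

Answer: Price = V(0,0) = 1.3320


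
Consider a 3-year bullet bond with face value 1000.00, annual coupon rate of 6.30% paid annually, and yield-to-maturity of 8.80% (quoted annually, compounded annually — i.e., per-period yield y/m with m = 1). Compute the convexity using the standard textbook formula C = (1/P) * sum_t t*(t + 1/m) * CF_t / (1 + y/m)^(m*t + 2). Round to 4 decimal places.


Coupon per period c = face * coupon_rate / m = 63.000000
Periods per year m = 1; per-period yield y/m = 0.088000
Number of cashflows N = 3
Cashflows (t years, CF_t, discount factor 1/(1+y/m)^(m*t), PV):
  t = 1.0000: CF_t = 63.000000, DF = 0.919118, PV = 57.904412
  t = 2.0000: CF_t = 63.000000, DF = 0.844777, PV = 53.220967
  t = 3.0000: CF_t = 1063.000000, DF = 0.776450, PV = 825.366007
Price P = sum_t PV_t = 936.491386
Convexity numerator sum_t t*(t + 1/m) * CF_t / (1+y/m)^(m*t + 2):
  t = 1.0000: term = 97.832659
  t = 2.0000: term = 269.759171
  t = 3.0000: term = 8367.005101
Convexity = (1/P) * sum = 8734.596931 / 936.491386 = 9.326938

Answer: Convexity = 9.3269


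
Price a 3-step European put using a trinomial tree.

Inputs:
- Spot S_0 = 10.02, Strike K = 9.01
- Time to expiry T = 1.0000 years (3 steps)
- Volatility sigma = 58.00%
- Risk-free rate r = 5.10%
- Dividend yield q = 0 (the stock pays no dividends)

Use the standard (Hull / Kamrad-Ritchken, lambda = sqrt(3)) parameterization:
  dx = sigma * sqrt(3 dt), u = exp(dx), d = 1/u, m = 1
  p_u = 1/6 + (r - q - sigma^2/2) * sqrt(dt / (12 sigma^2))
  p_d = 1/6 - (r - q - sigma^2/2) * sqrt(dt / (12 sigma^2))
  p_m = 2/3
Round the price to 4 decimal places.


Answer: Price = V(0,0) = 1.4179

Derivation:
dt = T/N = 0.333333; dx = sigma*sqrt(3*dt) = 0.580000
u = exp(dx) = 1.786038; d = 1/u = 0.559898
p_u = 0.132989, p_m = 0.666667, p_d = 0.200345
Discount per step: exp(-r*dt) = 0.983144
Stock lattice S(k, j) with j the centered position index:
  k=0: S(0,+0) = 10.0200
  k=1: S(1,-1) = 5.6102; S(1,+0) = 10.0200; S(1,+1) = 17.8961
  k=2: S(2,-2) = 3.1411; S(2,-1) = 5.6102; S(2,+0) = 10.0200; S(2,+1) = 17.8961; S(2,+2) = 31.9631
  k=3: S(3,-3) = 1.7587; S(3,-2) = 3.1411; S(3,-1) = 5.6102; S(3,+0) = 10.0200; S(3,+1) = 17.8961; S(3,+2) = 31.9631; S(3,+3) = 57.0874
Terminal payoffs V(N, j) = max(K - S_T, 0):
  V(3,-3) = 7.251286; V(3,-2) = 5.868868; V(3,-1) = 3.399818; V(3,+0) = 0.000000; V(3,+1) = 0.000000; V(3,+2) = 0.000000; V(3,+3) = 0.000000
Backward induction: V(k, j) = exp(-r*dt) * [p_u * V(k+1, j+1) + p_m * V(k+1, j) + p_d * V(k+1, j-1)]
  V(2,-2) = exp(-r*dt) * [p_u*3.399818 + p_m*5.868868 + p_d*7.251286] = 5.719412
  V(2,-1) = exp(-r*dt) * [p_u*0.000000 + p_m*3.399818 + p_d*5.868868] = 3.384318
  V(2,+0) = exp(-r*dt) * [p_u*0.000000 + p_m*0.000000 + p_d*3.399818] = 0.669655
  V(2,+1) = exp(-r*dt) * [p_u*0.000000 + p_m*0.000000 + p_d*0.000000] = 0.000000
  V(2,+2) = exp(-r*dt) * [p_u*0.000000 + p_m*0.000000 + p_d*0.000000] = 0.000000
  V(1,-1) = exp(-r*dt) * [p_u*0.669655 + p_m*3.384318 + p_d*5.719412] = 3.432275
  V(1,+0) = exp(-r*dt) * [p_u*0.000000 + p_m*0.669655 + p_d*3.384318] = 1.105513
  V(1,+1) = exp(-r*dt) * [p_u*0.000000 + p_m*0.000000 + p_d*0.669655] = 0.131900
  V(0,+0) = exp(-r*dt) * [p_u*0.131900 + p_m*1.105513 + p_d*3.432275] = 1.417878


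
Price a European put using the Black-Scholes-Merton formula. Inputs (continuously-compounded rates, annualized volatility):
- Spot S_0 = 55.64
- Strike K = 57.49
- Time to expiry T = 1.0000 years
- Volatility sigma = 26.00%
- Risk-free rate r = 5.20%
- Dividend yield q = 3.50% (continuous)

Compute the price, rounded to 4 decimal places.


Answer: Price = 6.0366

Derivation:
d1 = (ln(S/K) + (r - q + 0.5*sigma^2) * T) / (sigma * sqrt(T)) = 0.06958211
d2 = d1 - sigma * sqrt(T) = -0.19041789
exp(-rT) = 0.94932887; exp(-qT) = 0.96560542
P = K * exp(-rT) * N(-d2) - S_0 * exp(-qT) * N(-d1)
N(-d1) = 0.47226314; N(-d2) = 0.57550916
P = 57.4900 * 0.94932887 * 0.57550916 - 55.6400 * 0.96560542 * 0.47226314 = 6.0366


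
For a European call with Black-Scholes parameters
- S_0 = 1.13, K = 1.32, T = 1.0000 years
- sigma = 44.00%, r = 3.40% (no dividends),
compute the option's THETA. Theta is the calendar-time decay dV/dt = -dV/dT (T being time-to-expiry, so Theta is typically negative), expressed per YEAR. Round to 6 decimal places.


d1 = -0.0559411452; d2 = -0.4959411452
phi(d1) = 0.3983185412; exp(-qT) = 1.0000000000; exp(-rT) = 0.9665715046
Theta = -S*exp(-qT)*phi(d1)*sigma/(2*sqrt(T)) - r*K*exp(-rT)*N(d2) + q*S*exp(-qT)*N(d1)
N(d1) = 0.4776943465; N(d2) = 0.3099679678; sqrt(T) = 1.0000000000
Term 1 = -1.1300 * 1.0000000000 * 0.3983185412 * 0.4400 / (2 * 1.0000000000) = -0.0990219893
Term 2 = -0.0340 * 1.3200 * 0.9665715046 * 0.3099679678 = -0.0134463265
Term 3 = 0 (no dividend yield, q = 0)
Theta = -0.0990219893 + (-0.0134463265) + (0.0000000000) = -0.112468

Answer: Theta = -0.112468


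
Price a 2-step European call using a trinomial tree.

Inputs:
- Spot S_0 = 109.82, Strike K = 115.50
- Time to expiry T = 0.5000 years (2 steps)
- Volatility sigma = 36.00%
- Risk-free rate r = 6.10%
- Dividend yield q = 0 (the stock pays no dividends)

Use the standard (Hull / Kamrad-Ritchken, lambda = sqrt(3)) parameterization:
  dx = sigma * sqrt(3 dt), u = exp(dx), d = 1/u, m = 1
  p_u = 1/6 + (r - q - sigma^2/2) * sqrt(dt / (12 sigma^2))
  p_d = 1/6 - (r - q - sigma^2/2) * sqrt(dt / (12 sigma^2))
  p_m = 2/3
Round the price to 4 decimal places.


dt = T/N = 0.250000; dx = sigma*sqrt(3*dt) = 0.311769
u = exp(dx) = 1.365839; d = 1/u = 0.732151
p_u = 0.165143, p_m = 0.666667, p_d = 0.168190
Discount per step: exp(-r*dt) = 0.984866
Stock lattice S(k, j) with j the centered position index:
  k=0: S(0,+0) = 109.8200
  k=1: S(1,-1) = 80.4048; S(1,+0) = 109.8200; S(1,+1) = 149.9965
  k=2: S(2,-2) = 58.8684; S(2,-1) = 80.4048; S(2,+0) = 109.8200; S(2,+1) = 149.9965; S(2,+2) = 204.8711
Terminal payoffs V(N, j) = max(S_T - K, 0):
  V(2,-2) = 0.000000; V(2,-1) = 0.000000; V(2,+0) = 0.000000; V(2,+1) = 34.496477; V(2,+2) = 89.371090
Backward induction: V(k, j) = exp(-r*dt) * [p_u * V(k+1, j+1) + p_m * V(k+1, j) + p_d * V(k+1, j-1)]
  V(1,-1) = exp(-r*dt) * [p_u*0.000000 + p_m*0.000000 + p_d*0.000000] = 0.000000
  V(1,+0) = exp(-r*dt) * [p_u*34.496477 + p_m*0.000000 + p_d*0.000000] = 5.610637
  V(1,+1) = exp(-r*dt) * [p_u*89.371090 + p_m*34.496477 + p_d*0.000000] = 37.185249
  V(0,+0) = exp(-r*dt) * [p_u*37.185249 + p_m*5.610637 + p_d*0.000000] = 9.731766

Answer: Price = V(0,0) = 9.7318


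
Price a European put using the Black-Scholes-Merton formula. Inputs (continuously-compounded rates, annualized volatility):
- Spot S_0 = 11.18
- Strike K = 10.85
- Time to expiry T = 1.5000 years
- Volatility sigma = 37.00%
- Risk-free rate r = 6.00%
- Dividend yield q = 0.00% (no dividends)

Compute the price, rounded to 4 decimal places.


d1 = (ln(S/K) + (r - q + 0.5*sigma^2) * T) / (sigma * sqrt(T)) = 0.49130230
d2 = d1 - sigma * sqrt(T) = 0.03814669
exp(-rT) = 0.91393119; exp(-qT) = 1.00000000
P = K * exp(-rT) * N(-d2) - S_0 * exp(-qT) * N(-d1)
N(-d1) = 0.31160633; N(-d2) = 0.48478536
P = 10.8500 * 0.91393119 * 0.48478536 - 11.1800 * 1.00000000 * 0.31160633 = 1.3234

Answer: Price = 1.3234


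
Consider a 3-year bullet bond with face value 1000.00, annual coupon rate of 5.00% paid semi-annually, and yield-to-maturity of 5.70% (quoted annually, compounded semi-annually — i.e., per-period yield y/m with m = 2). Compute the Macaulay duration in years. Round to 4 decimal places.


Answer: Macaulay duration = 2.8209 years

Derivation:
Coupon per period c = face * coupon_rate / m = 25.000000
Periods per year m = 2; per-period yield y/m = 0.028500
Number of cashflows N = 6
Cashflows (t years, CF_t, discount factor 1/(1+y/m)^(m*t), PV):
  t = 0.5000: CF_t = 25.000000, DF = 0.972290, PV = 24.307244
  t = 1.0000: CF_t = 25.000000, DF = 0.945347, PV = 23.633684
  t = 1.5000: CF_t = 25.000000, DF = 0.919152, PV = 22.978788
  t = 2.0000: CF_t = 25.000000, DF = 0.893682, PV = 22.342040
  t = 2.5000: CF_t = 25.000000, DF = 0.868917, PV = 21.722936
  t = 3.0000: CF_t = 1025.000000, DF = 0.844840, PV = 865.960513
Price P = sum_t PV_t = 980.945205
Macaulay numerator sum_t t * PV_t:
  t * PV_t at t = 0.5000: 12.153622
  t * PV_t at t = 1.0000: 23.633684
  t * PV_t at t = 1.5000: 34.468182
  t * PV_t at t = 2.0000: 44.684080
  t * PV_t at t = 2.5000: 54.307341
  t * PV_t at t = 3.0000: 2597.881540
Macaulay duration D = (sum_t t * PV_t) / P = 2767.128448 / 980.945205 = 2.820880


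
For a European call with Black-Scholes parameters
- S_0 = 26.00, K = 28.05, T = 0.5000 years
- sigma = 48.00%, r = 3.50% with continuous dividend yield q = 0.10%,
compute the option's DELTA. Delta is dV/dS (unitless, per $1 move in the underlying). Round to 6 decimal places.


d1 = -0.0038068683; d2 = -0.3432181233
phi(d1) = 0.3989393896; exp(-qT) = 0.9995001250; exp(-rT) = 0.9826522357
N(d1) = 0.4984812829
Delta = exp(-qT) * N(d1) = 0.9995001250 * 0.4984812829 = 0.498232

Answer: Delta = 0.498232


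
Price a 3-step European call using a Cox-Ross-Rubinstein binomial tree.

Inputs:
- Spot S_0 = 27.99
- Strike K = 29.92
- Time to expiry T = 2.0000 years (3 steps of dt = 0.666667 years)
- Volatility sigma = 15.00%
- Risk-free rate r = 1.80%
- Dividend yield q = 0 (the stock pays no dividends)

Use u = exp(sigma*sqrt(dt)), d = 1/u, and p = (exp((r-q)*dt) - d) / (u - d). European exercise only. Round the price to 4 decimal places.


dt = T/N = 0.666667
u = exp(sigma*sqrt(dt)) = 1.130290; d = 1/u = 0.884728
p = (exp((r-q)*dt) - d) / (u - d) = 0.518582
Discount per step: exp(-r*dt) = 0.988072
Stock lattice S(k, i) with i counting down-moves:
  k=0: S(0,0) = 27.9900
  k=1: S(1,0) = 31.6368; S(1,1) = 24.7636
  k=2: S(2,0) = 35.7588; S(2,1) = 27.9900; S(2,2) = 21.9090
  k=3: S(3,0) = 40.4178; S(3,1) = 31.6368; S(3,2) = 24.7636; S(3,3) = 19.3835
Terminal payoffs V(N, i) = max(S_T - K, 0):
  V(3,0) = 10.497820; V(3,1) = 1.716825; V(3,2) = 0.000000; V(3,3) = 0.000000
Backward induction: V(k, i) = exp(-r*dt) * [p * V(k+1, i) + (1-p) * V(k+1, i+1)].
  V(2,0) = exp(-r*dt) * [p*10.497820 + (1-p)*1.716825] = 6.195690
  V(2,1) = exp(-r*dt) * [p*1.716825 + (1-p)*0.000000] = 0.879694
  V(2,2) = exp(-r*dt) * [p*0.000000 + (1-p)*0.000000] = 0.000000
  V(1,0) = exp(-r*dt) * [p*6.195690 + (1-p)*0.879694] = 3.593094
  V(1,1) = exp(-r*dt) * [p*0.879694 + (1-p)*0.000000] = 0.450751
  V(0,0) = exp(-r*dt) * [p*3.593094 + (1-p)*0.450751] = 2.055498

Answer: Price = V(0,0) = 2.0555


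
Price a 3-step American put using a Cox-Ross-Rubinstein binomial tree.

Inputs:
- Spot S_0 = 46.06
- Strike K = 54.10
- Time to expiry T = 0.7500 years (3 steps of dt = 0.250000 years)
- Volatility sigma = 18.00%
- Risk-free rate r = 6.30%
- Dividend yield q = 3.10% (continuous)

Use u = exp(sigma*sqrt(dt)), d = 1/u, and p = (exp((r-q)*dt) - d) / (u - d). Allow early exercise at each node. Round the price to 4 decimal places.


dt = T/N = 0.250000
u = exp(sigma*sqrt(dt)) = 1.094174; d = 1/u = 0.913931
p = (exp((r-q)*dt) - d) / (u - d) = 0.522078
Discount per step: exp(-r*dt) = 0.984373
Stock lattice S(k, i) with i counting down-moves:
  k=0: S(0,0) = 46.0600
  k=1: S(1,0) = 50.3977; S(1,1) = 42.0957
  k=2: S(2,0) = 55.1438; S(2,1) = 46.0600; S(2,2) = 38.4725
  k=3: S(3,0) = 60.3370; S(3,1) = 50.3977; S(3,2) = 42.0957; S(3,3) = 35.1613
Terminal payoffs V(N, i) = max(K - S_T, 0):
  V(3,0) = 0.000000; V(3,1) = 3.702332; V(3,2) = 12.004330; V(3,3) = 18.938740
Backward induction: V(k, i) = exp(-r*dt) * [p * V(k+1, i) + (1-p) * V(k+1, i+1)]; then take max(V_cont, immediate exercise) for American.
  V(2,0) = exp(-r*dt) * [p*0.000000 + (1-p)*3.702332] = 1.741777; exercise = 0.000000; V(2,0) = max -> 1.741777
  V(2,1) = exp(-r*dt) * [p*3.702332 + (1-p)*12.004330] = 7.550185; exercise = 8.040000; V(2,1) = max -> 8.040000
  V(2,2) = exp(-r*dt) * [p*12.004330 + (1-p)*18.938740] = 15.079064; exercise = 15.627454; V(2,2) = max -> 15.627454
  V(1,0) = exp(-r*dt) * [p*1.741777 + (1-p)*8.040000] = 4.677583; exercise = 3.702332; V(1,0) = max -> 4.677583
  V(1,1) = exp(-r*dt) * [p*8.040000 + (1-p)*15.627454] = 11.483910; exercise = 12.004330; V(1,1) = max -> 12.004330
  V(0,0) = exp(-r*dt) * [p*4.677583 + (1-p)*12.004330] = 8.051386; exercise = 8.040000; V(0,0) = max -> 8.051386

Answer: Price = V(0,0) = 8.0514


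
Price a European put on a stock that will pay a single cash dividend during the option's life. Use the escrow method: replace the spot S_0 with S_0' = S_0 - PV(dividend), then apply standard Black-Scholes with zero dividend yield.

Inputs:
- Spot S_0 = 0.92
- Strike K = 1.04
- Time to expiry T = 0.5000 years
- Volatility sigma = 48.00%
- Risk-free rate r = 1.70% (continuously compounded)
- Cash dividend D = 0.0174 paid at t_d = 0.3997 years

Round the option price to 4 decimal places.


Answer: Price = 0.2043

Derivation:
PV(D) = D * exp(-r * t_d) = 0.0174 * 0.99322813 = 0.01728217
S_0' = S_0 - PV(D) = 0.9200 - 0.01728217 = 0.90271783
d1 = (ln(S_0'/K) + (r + sigma^2/2)*T) / (sigma*sqrt(T)) = -0.22234374
d2 = d1 - sigma*sqrt(T) = -0.56175499
exp(-rT) = 0.99153602
N(-d1) = 0.58797685; N(-d2) = 0.71285852
P = K * exp(-rT) * N(-d2) - S_0' * N(-d1) = 1.0400 * 0.99153602 * 0.71285852 - 0.90271783 * 0.58797685 = 0.2043


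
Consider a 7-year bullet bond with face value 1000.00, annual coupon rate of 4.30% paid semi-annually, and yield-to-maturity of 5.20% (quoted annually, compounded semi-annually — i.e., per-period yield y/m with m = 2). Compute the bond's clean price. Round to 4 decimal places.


Coupon per period c = face * coupon_rate / m = 21.500000
Periods per year m = 2; per-period yield y/m = 0.026000
Number of cashflows N = 14
Cashflows (t years, CF_t, discount factor 1/(1+y/m)^(m*t), PV):
  t = 0.5000: CF_t = 21.500000, DF = 0.974659, PV = 20.955166
  t = 1.0000: CF_t = 21.500000, DF = 0.949960, PV = 20.424138
  t = 1.5000: CF_t = 21.500000, DF = 0.925887, PV = 19.906567
  t = 2.0000: CF_t = 21.500000, DF = 0.902424, PV = 19.402112
  t = 2.5000: CF_t = 21.500000, DF = 0.879555, PV = 18.910441
  t = 3.0000: CF_t = 21.500000, DF = 0.857266, PV = 18.431229
  t = 3.5000: CF_t = 21.500000, DF = 0.835542, PV = 17.964161
  t = 4.0000: CF_t = 21.500000, DF = 0.814369, PV = 17.508929
  t = 4.5000: CF_t = 21.500000, DF = 0.793732, PV = 17.065233
  t = 5.0000: CF_t = 21.500000, DF = 0.773618, PV = 16.632780
  t = 5.5000: CF_t = 21.500000, DF = 0.754013, PV = 16.211287
  t = 6.0000: CF_t = 21.500000, DF = 0.734906, PV = 15.800475
  t = 6.5000: CF_t = 21.500000, DF = 0.716282, PV = 15.400073
  t = 7.0000: CF_t = 1021.500000, DF = 0.698131, PV = 713.140859
Price P = sum_t PV_t = 947.753450

Answer: Price = 947.7534


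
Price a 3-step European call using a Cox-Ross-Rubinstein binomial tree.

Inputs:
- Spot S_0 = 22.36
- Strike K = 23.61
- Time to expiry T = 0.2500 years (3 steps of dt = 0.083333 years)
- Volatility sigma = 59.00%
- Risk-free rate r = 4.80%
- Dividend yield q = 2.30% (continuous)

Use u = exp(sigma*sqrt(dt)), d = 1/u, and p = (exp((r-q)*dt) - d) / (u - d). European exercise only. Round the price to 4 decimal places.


Answer: Price = V(0,0) = 2.3368

Derivation:
dt = T/N = 0.083333
u = exp(sigma*sqrt(dt)) = 1.185682; d = 1/u = 0.843396
p = (exp((r-q)*dt) - d) / (u - d) = 0.463616
Discount per step: exp(-r*dt) = 0.996008
Stock lattice S(k, i) with i counting down-moves:
  k=0: S(0,0) = 22.3600
  k=1: S(1,0) = 26.5119; S(1,1) = 18.8583
  k=2: S(2,0) = 31.4346; S(2,1) = 22.3600; S(2,2) = 15.9051
  k=3: S(3,0) = 37.2715; S(3,1) = 26.5119; S(3,2) = 18.8583; S(3,3) = 13.4143
Terminal payoffs V(N, i) = max(S_T - K, 0):
  V(3,0) = 13.661488; V(3,1) = 2.901855; V(3,2) = 0.000000; V(3,3) = 0.000000
Backward induction: V(k, i) = exp(-r*dt) * [p * V(k+1, i) + (1-p) * V(k+1, i+1)].
  V(2,0) = exp(-r*dt) * [p*13.661488 + (1-p)*2.901855] = 7.858694
  V(2,1) = exp(-r*dt) * [p*2.901855 + (1-p)*0.000000] = 1.339975
  V(2,2) = exp(-r*dt) * [p*0.000000 + (1-p)*0.000000] = 0.000000
  V(1,0) = exp(-r*dt) * [p*7.858694 + (1-p)*1.339975] = 4.344743
  V(1,1) = exp(-r*dt) * [p*1.339975 + (1-p)*0.000000] = 0.618754
  V(0,0) = exp(-r*dt) * [p*4.344743 + (1-p)*0.618754] = 2.336816


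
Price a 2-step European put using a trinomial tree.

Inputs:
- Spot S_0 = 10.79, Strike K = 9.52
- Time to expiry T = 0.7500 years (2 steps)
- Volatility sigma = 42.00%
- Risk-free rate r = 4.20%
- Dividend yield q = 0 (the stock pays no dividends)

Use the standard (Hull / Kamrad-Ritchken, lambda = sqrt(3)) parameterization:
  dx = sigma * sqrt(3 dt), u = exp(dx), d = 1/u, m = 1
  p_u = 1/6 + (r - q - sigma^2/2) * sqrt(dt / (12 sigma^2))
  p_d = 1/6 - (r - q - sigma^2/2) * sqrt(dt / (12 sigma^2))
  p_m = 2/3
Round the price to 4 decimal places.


Answer: Price = V(0,0) = 0.7982

Derivation:
dt = T/N = 0.375000; dx = sigma*sqrt(3*dt) = 0.445477
u = exp(dx) = 1.561235; d = 1/u = 0.640519
p_u = 0.147221, p_m = 0.666667, p_d = 0.186112
Discount per step: exp(-r*dt) = 0.984373
Stock lattice S(k, j) with j the centered position index:
  k=0: S(0,+0) = 10.7900
  k=1: S(1,-1) = 6.9112; S(1,+0) = 10.7900; S(1,+1) = 16.8457
  k=2: S(2,-2) = 4.4267; S(2,-1) = 6.9112; S(2,+0) = 10.7900; S(2,+1) = 16.8457; S(2,+2) = 26.3001
Terminal payoffs V(N, j) = max(K - S_T, 0):
  V(2,-2) = 5.093252; V(2,-1) = 2.608805; V(2,+0) = 0.000000; V(2,+1) = 0.000000; V(2,+2) = 0.000000
Backward induction: V(k, j) = exp(-r*dt) * [p_u * V(k+1, j+1) + p_m * V(k+1, j) + p_d * V(k+1, j-1)]
  V(1,-1) = exp(-r*dt) * [p_u*0.000000 + p_m*2.608805 + p_d*5.093252] = 2.645129
  V(1,+0) = exp(-r*dt) * [p_u*0.000000 + p_m*0.000000 + p_d*2.608805] = 0.477943
  V(1,+1) = exp(-r*dt) * [p_u*0.000000 + p_m*0.000000 + p_d*0.000000] = 0.000000
  V(0,+0) = exp(-r*dt) * [p_u*0.000000 + p_m*0.477943 + p_d*2.645129] = 0.798247


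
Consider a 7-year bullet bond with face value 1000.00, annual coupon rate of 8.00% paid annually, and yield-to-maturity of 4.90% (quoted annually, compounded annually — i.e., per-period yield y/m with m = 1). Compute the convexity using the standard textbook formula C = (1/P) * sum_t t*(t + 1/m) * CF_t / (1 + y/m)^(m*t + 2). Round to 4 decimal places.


Answer: Convexity = 38.8312

Derivation:
Coupon per period c = face * coupon_rate / m = 80.000000
Periods per year m = 1; per-period yield y/m = 0.049000
Number of cashflows N = 7
Cashflows (t years, CF_t, discount factor 1/(1+y/m)^(m*t), PV):
  t = 1.0000: CF_t = 80.000000, DF = 0.953289, PV = 76.263108
  t = 2.0000: CF_t = 80.000000, DF = 0.908760, PV = 72.700770
  t = 3.0000: CF_t = 80.000000, DF = 0.866310, PV = 69.304833
  t = 4.0000: CF_t = 80.000000, DF = 0.825844, PV = 66.067524
  t = 5.0000: CF_t = 80.000000, DF = 0.787268, PV = 62.981434
  t = 6.0000: CF_t = 80.000000, DF = 0.750494, PV = 60.039499
  t = 7.0000: CF_t = 1080.000000, DF = 0.715437, PV = 772.672291
Price P = sum_t PV_t = 1180.029459
Convexity numerator sum_t t*(t + 1/m) * CF_t / (1+y/m)^(m*t + 2):
  t = 1.0000: term = 138.609666
  t = 2.0000: term = 396.405147
  t = 3.0000: term = 755.777210
  t = 4.0000: term = 1200.789975
  t = 5.0000: term = 1717.049535
  t = 6.0000: term = 2291.581839
  t = 7.0000: term = 39321.709351
Convexity = (1/P) * sum = 45821.922724 / 1180.029459 = 38.831168


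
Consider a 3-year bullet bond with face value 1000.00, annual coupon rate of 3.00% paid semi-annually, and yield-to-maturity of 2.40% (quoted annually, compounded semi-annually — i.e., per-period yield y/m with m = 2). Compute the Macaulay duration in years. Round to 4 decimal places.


Answer: Macaulay duration = 2.8924 years

Derivation:
Coupon per period c = face * coupon_rate / m = 15.000000
Periods per year m = 2; per-period yield y/m = 0.012000
Number of cashflows N = 6
Cashflows (t years, CF_t, discount factor 1/(1+y/m)^(m*t), PV):
  t = 0.5000: CF_t = 15.000000, DF = 0.988142, PV = 14.822134
  t = 1.0000: CF_t = 15.000000, DF = 0.976425, PV = 14.646378
  t = 1.5000: CF_t = 15.000000, DF = 0.964847, PV = 14.472705
  t = 2.0000: CF_t = 15.000000, DF = 0.953406, PV = 14.301092
  t = 2.5000: CF_t = 15.000000, DF = 0.942101, PV = 14.131514
  t = 3.0000: CF_t = 1015.000000, DF = 0.930930, PV = 944.893730
Price P = sum_t PV_t = 1017.267554
Macaulay numerator sum_t t * PV_t:
  t * PV_t at t = 0.5000: 7.411067
  t * PV_t at t = 1.0000: 14.646378
  t * PV_t at t = 1.5000: 21.709058
  t * PV_t at t = 2.0000: 28.602185
  t * PV_t at t = 2.5000: 35.328785
  t * PV_t at t = 3.0000: 2834.681190
Macaulay duration D = (sum_t t * PV_t) / P = 2942.378663 / 1017.267554 = 2.892433


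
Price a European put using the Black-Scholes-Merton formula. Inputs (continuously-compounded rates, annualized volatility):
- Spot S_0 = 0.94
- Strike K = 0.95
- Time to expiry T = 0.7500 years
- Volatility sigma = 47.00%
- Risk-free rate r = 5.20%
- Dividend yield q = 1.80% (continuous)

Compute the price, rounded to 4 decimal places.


d1 = (ln(S/K) + (r - q + 0.5*sigma^2) * T) / (sigma * sqrt(T)) = 0.24016639
d2 = d1 - sigma * sqrt(T) = -0.16686555
exp(-rT) = 0.96175071; exp(-qT) = 0.98659072
P = K * exp(-rT) * N(-d2) - S_0 * exp(-qT) * N(-d1)
N(-d1) = 0.40510063; N(-d2) = 0.56626208
P = 0.9500 * 0.96175071 * 0.56626208 - 0.9400 * 0.98659072 * 0.40510063 = 0.1417

Answer: Price = 0.1417


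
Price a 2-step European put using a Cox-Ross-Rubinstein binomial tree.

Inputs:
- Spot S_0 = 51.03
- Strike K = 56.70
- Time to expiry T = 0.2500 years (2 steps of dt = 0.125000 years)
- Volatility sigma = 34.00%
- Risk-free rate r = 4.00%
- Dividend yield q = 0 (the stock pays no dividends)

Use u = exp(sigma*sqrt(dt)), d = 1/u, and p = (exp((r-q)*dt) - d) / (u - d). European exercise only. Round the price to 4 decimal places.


Answer: Price = V(0,0) = 7.0610

Derivation:
dt = T/N = 0.125000
u = exp(sigma*sqrt(dt)) = 1.127732; d = 1/u = 0.886736
p = (exp((r-q)*dt) - d) / (u - d) = 0.490783
Discount per step: exp(-r*dt) = 0.995012
Stock lattice S(k, i) with i counting down-moves:
  k=0: S(0,0) = 51.0300
  k=1: S(1,0) = 57.5481; S(1,1) = 45.2501
  k=2: S(2,0) = 64.8989; S(2,1) = 51.0300; S(2,2) = 40.1249
Terminal payoffs V(N, i) = max(K - S_T, 0):
  V(2,0) = 0.000000; V(2,1) = 5.670000; V(2,2) = 16.575088
Backward induction: V(k, i) = exp(-r*dt) * [p * V(k+1, i) + (1-p) * V(k+1, i+1)].
  V(1,0) = exp(-r*dt) * [p*0.000000 + (1-p)*5.670000] = 2.872858
  V(1,1) = exp(-r*dt) * [p*5.670000 + (1-p)*16.575088] = 11.167078
  V(0,0) = exp(-r*dt) * [p*2.872858 + (1-p)*11.167078] = 7.061020


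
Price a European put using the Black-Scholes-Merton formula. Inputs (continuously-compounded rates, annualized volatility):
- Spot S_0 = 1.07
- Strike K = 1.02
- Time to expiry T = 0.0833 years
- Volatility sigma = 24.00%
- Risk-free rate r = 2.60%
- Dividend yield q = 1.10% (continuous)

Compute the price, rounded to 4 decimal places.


Answer: Price = 0.0102

Derivation:
d1 = (ln(S/K) + (r - q + 0.5*sigma^2) * T) / (sigma * sqrt(T)) = 0.74355303
d2 = d1 - sigma * sqrt(T) = 0.67428486
exp(-rT) = 0.99783654; exp(-qT) = 0.99908412
P = K * exp(-rT) * N(-d2) - S_0 * exp(-qT) * N(-d1)
N(-d1) = 0.22857346; N(-d2) = 0.25006511
P = 1.0200 * 0.99783654 * 0.25006511 - 1.0700 * 0.99908412 * 0.22857346 = 0.0102


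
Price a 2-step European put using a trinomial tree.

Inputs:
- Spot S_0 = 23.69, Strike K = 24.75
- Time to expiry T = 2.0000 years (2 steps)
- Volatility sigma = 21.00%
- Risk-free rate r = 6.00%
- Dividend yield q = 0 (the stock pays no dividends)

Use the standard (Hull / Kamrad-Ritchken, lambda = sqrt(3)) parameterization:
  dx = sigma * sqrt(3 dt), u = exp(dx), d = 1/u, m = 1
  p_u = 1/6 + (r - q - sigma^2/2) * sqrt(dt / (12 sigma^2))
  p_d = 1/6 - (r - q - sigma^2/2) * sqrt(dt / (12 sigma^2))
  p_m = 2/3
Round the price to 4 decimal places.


dt = T/N = 1.000000; dx = sigma*sqrt(3*dt) = 0.363731
u = exp(dx) = 1.438687; d = 1/u = 0.695078
p_u = 0.218834, p_m = 0.666667, p_d = 0.114499
Discount per step: exp(-r*dt) = 0.941765
Stock lattice S(k, j) with j the centered position index:
  k=0: S(0,+0) = 23.6900
  k=1: S(1,-1) = 16.4664; S(1,+0) = 23.6900; S(1,+1) = 34.0825
  k=2: S(2,-2) = 11.4454; S(2,-1) = 16.4664; S(2,+0) = 23.6900; S(2,+1) = 34.0825; S(2,+2) = 49.0340
Terminal payoffs V(N, j) = max(K - S_T, 0):
  V(2,-2) = 13.304557; V(2,-1) = 8.283593; V(2,+0) = 1.060000; V(2,+1) = 0.000000; V(2,+2) = 0.000000
Backward induction: V(k, j) = exp(-r*dt) * [p_u * V(k+1, j+1) + p_m * V(k+1, j) + p_d * V(k+1, j-1)]
  V(1,-1) = exp(-r*dt) * [p_u*1.060000 + p_m*8.283593 + p_d*13.304557] = 6.853896
  V(1,+0) = exp(-r*dt) * [p_u*0.000000 + p_m*1.060000 + p_d*8.283593] = 1.558742
  V(1,+1) = exp(-r*dt) * [p_u*0.000000 + p_m*0.000000 + p_d*1.060000] = 0.114301
  V(0,+0) = exp(-r*dt) * [p_u*0.114301 + p_m*1.558742 + p_d*6.853896] = 1.741265

Answer: Price = V(0,0) = 1.7413


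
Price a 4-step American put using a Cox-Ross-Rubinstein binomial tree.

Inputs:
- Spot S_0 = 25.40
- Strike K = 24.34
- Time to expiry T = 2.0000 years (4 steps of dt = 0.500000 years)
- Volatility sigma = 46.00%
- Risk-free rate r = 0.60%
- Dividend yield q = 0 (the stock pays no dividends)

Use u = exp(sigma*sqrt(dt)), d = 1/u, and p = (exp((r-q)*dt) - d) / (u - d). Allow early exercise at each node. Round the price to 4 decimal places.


Answer: Price = V(0,0) = 5.4612

Derivation:
dt = T/N = 0.500000
u = exp(sigma*sqrt(dt)) = 1.384403; d = 1/u = 0.722333
p = (exp((r-q)*dt) - d) / (u - d) = 0.423930
Discount per step: exp(-r*dt) = 0.997004
Stock lattice S(k, i) with i counting down-moves:
  k=0: S(0,0) = 25.4000
  k=1: S(1,0) = 35.1638; S(1,1) = 18.3473
  k=2: S(2,0) = 48.6809; S(2,1) = 25.4000; S(2,2) = 13.2528
  k=3: S(3,0) = 67.3940; S(3,1) = 35.1638; S(3,2) = 18.3473; S(3,3) = 9.5730
  k=4: S(4,0) = 93.3005; S(4,1) = 48.6809; S(4,2) = 25.4000; S(4,3) = 13.2528; S(4,4) = 6.9149
Terminal payoffs V(N, i) = max(K - S_T, 0):
  V(4,0) = 0.000000; V(4,1) = 0.000000; V(4,2) = 0.000000; V(4,3) = 11.087172; V(4,4) = 17.425140
Backward induction: V(k, i) = exp(-r*dt) * [p * V(k+1, i) + (1-p) * V(k+1, i+1)]; then take max(V_cont, immediate exercise) for American.
  V(3,0) = exp(-r*dt) * [p*0.000000 + (1-p)*0.000000] = 0.000000; exercise = 0.000000; V(3,0) = max -> 0.000000
  V(3,1) = exp(-r*dt) * [p*0.000000 + (1-p)*0.000000] = 0.000000; exercise = 0.000000; V(3,1) = max -> 0.000000
  V(3,2) = exp(-r*dt) * [p*0.000000 + (1-p)*11.087172] = 6.367853; exercise = 5.992743; V(3,2) = max -> 6.367853
  V(3,3) = exp(-r*dt) * [p*11.087172 + (1-p)*17.425140] = 14.694136; exercise = 14.767046; V(3,3) = max -> 14.767046
  V(2,0) = exp(-r*dt) * [p*0.000000 + (1-p)*0.000000] = 0.000000; exercise = 0.000000; V(2,0) = max -> 0.000000
  V(2,1) = exp(-r*dt) * [p*0.000000 + (1-p)*6.367853] = 3.657339; exercise = 0.000000; V(2,1) = max -> 3.657339
  V(2,2) = exp(-r*dt) * [p*6.367853 + (1-p)*14.767046] = 11.172806; exercise = 11.087172; V(2,2) = max -> 11.172806
  V(1,0) = exp(-r*dt) * [p*0.000000 + (1-p)*3.657339] = 2.100571; exercise = 0.000000; V(1,0) = max -> 2.100571
  V(1,1) = exp(-r*dt) * [p*3.657339 + (1-p)*11.172806] = 7.962848; exercise = 5.992743; V(1,1) = max -> 7.962848
  V(0,0) = exp(-r*dt) * [p*2.100571 + (1-p)*7.962848] = 5.461244; exercise = 0.000000; V(0,0) = max -> 5.461244


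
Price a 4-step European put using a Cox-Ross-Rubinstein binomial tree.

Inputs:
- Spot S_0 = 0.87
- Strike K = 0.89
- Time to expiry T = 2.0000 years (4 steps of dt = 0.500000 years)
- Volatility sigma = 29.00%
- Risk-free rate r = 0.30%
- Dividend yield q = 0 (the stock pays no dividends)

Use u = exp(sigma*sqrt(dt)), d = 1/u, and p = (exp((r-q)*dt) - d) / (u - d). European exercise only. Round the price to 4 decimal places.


Answer: Price = V(0,0) = 0.1449

Derivation:
dt = T/N = 0.500000
u = exp(sigma*sqrt(dt)) = 1.227600; d = 1/u = 0.814598
p = (exp((r-q)*dt) - d) / (u - d) = 0.452548
Discount per step: exp(-r*dt) = 0.998501
Stock lattice S(k, i) with i counting down-moves:
  k=0: S(0,0) = 0.8700
  k=1: S(1,0) = 1.0680; S(1,1) = 0.7087
  k=2: S(2,0) = 1.3111; S(2,1) = 0.8700; S(2,2) = 0.5773
  k=3: S(3,0) = 1.6095; S(3,1) = 1.0680; S(3,2) = 0.7087; S(3,3) = 0.4703
  k=4: S(4,0) = 1.9758; S(4,1) = 1.3111; S(4,2) = 0.8700; S(4,3) = 0.5773; S(4,4) = 0.3831
Terminal payoffs V(N, i) = max(K - S_T, 0):
  V(4,0) = 0.000000; V(4,1) = 0.000000; V(4,2) = 0.020000; V(4,3) = 0.312695; V(4,4) = 0.506918
Backward induction: V(k, i) = exp(-r*dt) * [p * V(k+1, i) + (1-p) * V(k+1, i+1)].
  V(3,0) = exp(-r*dt) * [p*0.000000 + (1-p)*0.000000] = 0.000000
  V(3,1) = exp(-r*dt) * [p*0.000000 + (1-p)*0.020000] = 0.010933
  V(3,2) = exp(-r*dt) * [p*0.020000 + (1-p)*0.312695] = 0.179966
  V(3,3) = exp(-r*dt) * [p*0.312695 + (1-p)*0.506918] = 0.418394
  V(2,0) = exp(-r*dt) * [p*0.000000 + (1-p)*0.010933] = 0.005976
  V(2,1) = exp(-r*dt) * [p*0.010933 + (1-p)*0.179966] = 0.103315
  V(2,2) = exp(-r*dt) * [p*0.179966 + (1-p)*0.418394] = 0.310029
  V(1,0) = exp(-r*dt) * [p*0.005976 + (1-p)*0.103315] = 0.059176
  V(1,1) = exp(-r*dt) * [p*0.103315 + (1-p)*0.310029] = 0.216156
  V(0,0) = exp(-r*dt) * [p*0.059176 + (1-p)*0.216156] = 0.144898


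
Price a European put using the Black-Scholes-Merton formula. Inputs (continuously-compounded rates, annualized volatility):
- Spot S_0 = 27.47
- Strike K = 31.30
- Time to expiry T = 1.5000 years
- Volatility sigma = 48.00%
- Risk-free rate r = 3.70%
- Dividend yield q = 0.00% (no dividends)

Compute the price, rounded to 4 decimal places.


d1 = (ln(S/K) + (r - q + 0.5*sigma^2) * T) / (sigma * sqrt(T)) = 0.16632104
d2 = d1 - sigma * sqrt(T) = -0.42155650
exp(-rT) = 0.94601202; exp(-qT) = 1.00000000
P = K * exp(-rT) * N(-d2) - S_0 * exp(-qT) * N(-d1)
N(-d1) = 0.43395216; N(-d2) = 0.66332562
P = 31.3000 * 0.94601202 * 0.66332562 - 27.4700 * 1.00000000 * 0.43395216 = 7.7205

Answer: Price = 7.7205
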